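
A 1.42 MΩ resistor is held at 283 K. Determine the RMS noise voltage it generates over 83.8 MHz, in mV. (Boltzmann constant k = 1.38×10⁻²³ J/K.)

1.36 mV

V_n = √(4kTRB)
4kTRB = 4 × 1.38×10⁻²³ × 283 × 1.42×10⁶ × 8.38×10⁷ = 1.86×10⁻⁶ V²
V_n = √(1.86×10⁻⁶) = 1.36×10⁻³ V = 1.36 mV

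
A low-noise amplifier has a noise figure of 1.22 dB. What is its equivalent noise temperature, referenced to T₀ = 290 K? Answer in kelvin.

F = 10^(1.22/10) = 1.32434
T_e = (F − 1)·T₀ = (1.32434 − 1) × 290 = 94.1 K

94.1 K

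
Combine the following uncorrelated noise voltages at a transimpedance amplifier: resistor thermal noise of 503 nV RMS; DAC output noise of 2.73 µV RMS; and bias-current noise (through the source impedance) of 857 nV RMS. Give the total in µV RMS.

2.91 µV

Uncorrelated sources add in power (mean-square): V_tot = √(ΣV_i²)
V_tot = √[(5.03×10⁻⁷)² + (2.73×10⁻⁶)² + (8.57×10⁻⁷)²] = 2.91×10⁻⁶ V = 2.91 µV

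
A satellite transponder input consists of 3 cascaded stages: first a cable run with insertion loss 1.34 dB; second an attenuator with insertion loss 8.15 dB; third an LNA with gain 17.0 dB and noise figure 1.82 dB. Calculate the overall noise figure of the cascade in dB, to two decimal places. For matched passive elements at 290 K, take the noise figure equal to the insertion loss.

Convert to linear (a loss of L dB is a gain of −L dB): F_i = 10^(NF_i/10), G_i = 10^(G_i,dB/10)
  Stage 1: F_1 = 10^(1.34/10) = 1.361, G_1 = 10^(−1.34/10) = 0.7345
  Stage 2: F_2 = 10^(8.15/10) = 6.531, G_2 = 10^(−8.15/10) = 0.1531
  Stage 3: F_3 = 10^(1.82/10) = 1.521, G_3 = 10^(17.0/10) = 50.12
Friis cascade:
  F = 1.361 + (6.531 − 1)/0.7345 + (1.521 − 1)/0.1125 = 13.52
NF = 10 log₁₀(13.52) = 11.31 dB

11.31 dB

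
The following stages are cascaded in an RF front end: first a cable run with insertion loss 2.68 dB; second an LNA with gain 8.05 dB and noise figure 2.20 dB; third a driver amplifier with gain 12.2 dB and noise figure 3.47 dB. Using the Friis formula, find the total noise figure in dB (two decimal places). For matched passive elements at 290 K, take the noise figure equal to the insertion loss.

Convert to linear (a loss of L dB is a gain of −L dB): F_i = 10^(NF_i/10), G_i = 10^(G_i,dB/10)
  Stage 1: F_1 = 10^(2.68/10) = 1.854, G_1 = 10^(−2.68/10) = 0.5395
  Stage 2: F_2 = 10^(2.20/10) = 1.660, G_2 = 10^(8.05/10) = 6.383
  Stage 3: F_3 = 10^(3.47/10) = 2.223, G_3 = 10^(12.2/10) = 16.60
Friis cascade:
  F = 1.854 + (1.660 − 1)/0.5395 + (2.223 − 1)/3.443 = 3.431
NF = 10 log₁₀(3.431) = 5.35 dB

5.35 dB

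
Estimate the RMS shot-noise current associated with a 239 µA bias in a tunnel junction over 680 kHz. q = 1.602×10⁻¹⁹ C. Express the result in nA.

7.22 nA

I_n = √(2qI·B)
2qI·B = 2 × 1.602×10⁻¹⁹ × 2.39×10⁻⁴ × 6.80×10⁵ = 5.21×10⁻¹⁷ A²
I_n = √(5.21×10⁻¹⁷) = 7.22×10⁻⁹ A = 7.22 nA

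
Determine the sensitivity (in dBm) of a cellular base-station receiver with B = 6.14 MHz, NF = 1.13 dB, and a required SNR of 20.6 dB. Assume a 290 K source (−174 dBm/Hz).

Sensitivity = −174 + 10 log₁₀(B) + NF + SNR_min
= −174 + 67.88 + 1.13 + 20.6
= −84.39 dBm → −84.4 dBm

−84.4 dBm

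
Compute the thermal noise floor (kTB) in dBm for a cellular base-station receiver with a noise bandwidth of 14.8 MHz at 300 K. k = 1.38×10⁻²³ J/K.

P_n = kTB = 1.38×10⁻²³ × 300 × 1.48×10⁷ = 6.13×10⁻¹⁴ W
In dBm: 10 log₁₀(6.13×10⁻¹⁴ / 10⁻³) = −102.1 dBm

−102.1 dBm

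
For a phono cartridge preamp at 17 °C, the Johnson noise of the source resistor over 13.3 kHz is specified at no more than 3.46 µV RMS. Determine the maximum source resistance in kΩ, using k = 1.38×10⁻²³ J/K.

T = 17 °C + 273.15 = 290.15 K
Johnson–Nyquist: V_n = √(4kTRB) ⇒ R = V_n² / (4kTB)
4kTB = 4 × 1.38×10⁻²³ × 290.15 × 1.33×10⁴ = 2.13×10⁻¹⁶
R = (3.46×10⁻⁶)² / 2.13×10⁻¹⁶ = 5.62×10⁴ Ω = 56.2 kΩ

56.2 kΩ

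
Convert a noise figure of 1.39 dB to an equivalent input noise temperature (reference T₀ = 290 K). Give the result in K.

109 K

F = 10^(1.39/10) = 1.37721
T_e = (F − 1)·T₀ = (1.37721 − 1) × 290 = 109 K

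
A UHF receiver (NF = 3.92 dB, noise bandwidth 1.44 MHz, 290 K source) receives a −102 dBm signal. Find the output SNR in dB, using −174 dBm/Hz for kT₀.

6.5 dB

Noise floor: N = −174 + 10 log₁₀(B) + NF
10 log₁₀(1.44×10⁶) = 61.58 dB
N = −174 + 61.58 + 3.92 = −108.50 dBm
SNR = P_sig − N = −102 − (−108.50) = 6.50 dB → 6.5 dB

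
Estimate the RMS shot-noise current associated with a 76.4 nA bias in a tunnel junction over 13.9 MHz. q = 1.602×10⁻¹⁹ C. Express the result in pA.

I_n = √(2qI·B)
2qI·B = 2 × 1.602×10⁻¹⁹ × 7.64×10⁻⁸ × 1.39×10⁷ = 3.40×10⁻¹⁹ A²
I_n = √(3.40×10⁻¹⁹) = 5.83×10⁻¹⁰ A = 583 pA

583 pA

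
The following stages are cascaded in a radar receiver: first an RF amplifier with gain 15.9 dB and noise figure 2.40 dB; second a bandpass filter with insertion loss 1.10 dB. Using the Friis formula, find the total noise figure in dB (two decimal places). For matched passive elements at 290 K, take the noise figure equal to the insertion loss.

2.42 dB

Convert to linear (a loss of L dB is a gain of −L dB): F_i = 10^(NF_i/10), G_i = 10^(G_i,dB/10)
  Stage 1: F_1 = 10^(2.40/10) = 1.738, G_1 = 10^(15.9/10) = 38.90
  Stage 2: F_2 = 10^(1.10/10) = 1.288, G_2 = 10^(−1.10/10) = 0.7762
Friis cascade:
  F = 1.738 + (1.288 − 1)/38.90 = 1.745
NF = 10 log₁₀(1.745) = 2.42 dB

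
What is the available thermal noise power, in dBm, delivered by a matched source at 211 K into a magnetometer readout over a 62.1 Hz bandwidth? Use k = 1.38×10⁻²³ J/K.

−157.4 dBm

P_n = kTB = 1.38×10⁻²³ × 211 × 6.21×10¹ = 1.81×10⁻¹⁹ W
In dBm: 10 log₁₀(1.81×10⁻¹⁹ / 10⁻³) = −157.4 dBm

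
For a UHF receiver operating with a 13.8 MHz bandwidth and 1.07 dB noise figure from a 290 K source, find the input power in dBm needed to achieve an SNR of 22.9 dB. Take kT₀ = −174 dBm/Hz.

−78.6 dBm

Sensitivity = −174 + 10 log₁₀(B) + NF + SNR_min
= −174 + 71.4 + 1.07 + 22.9
= −78.63 dBm → −78.6 dBm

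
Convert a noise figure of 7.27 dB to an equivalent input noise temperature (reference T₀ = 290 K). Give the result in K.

F = 10^(7.27/10) = 5.33335
T_e = (F − 1)·T₀ = (5.33335 − 1) × 290 = 1257 K

1257 K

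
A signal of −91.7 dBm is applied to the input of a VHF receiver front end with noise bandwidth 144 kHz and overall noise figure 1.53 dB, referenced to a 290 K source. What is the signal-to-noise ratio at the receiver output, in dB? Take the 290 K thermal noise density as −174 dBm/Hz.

Noise floor: N = −174 + 10 log₁₀(B) + NF
10 log₁₀(1.44×10⁵) = 51.58 dB
N = −174 + 51.58 + 1.53 = −120.89 dBm
SNR = P_sig − N = −91.7 − (−120.89) = 29.19 dB → 29.2 dB

29.2 dB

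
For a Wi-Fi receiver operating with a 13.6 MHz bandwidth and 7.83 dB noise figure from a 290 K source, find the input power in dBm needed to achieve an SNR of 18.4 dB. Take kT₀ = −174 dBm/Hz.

−76.4 dBm

Sensitivity = −174 + 10 log₁₀(B) + NF + SNR_min
= −174 + 71.34 + 7.83 + 18.4
= −76.43 dBm → −76.4 dBm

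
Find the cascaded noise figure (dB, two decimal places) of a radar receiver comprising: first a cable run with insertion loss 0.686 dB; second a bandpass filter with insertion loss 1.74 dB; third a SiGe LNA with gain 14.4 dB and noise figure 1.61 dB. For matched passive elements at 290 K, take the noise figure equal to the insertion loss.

Convert to linear (a loss of L dB is a gain of −L dB): F_i = 10^(NF_i/10), G_i = 10^(G_i,dB/10)
  Stage 1: F_1 = 10^(0.686/10) = 1.171, G_1 = 10^(−0.686/10) = 0.8539
  Stage 2: F_2 = 10^(1.74/10) = 1.493, G_2 = 10^(−1.74/10) = 0.6699
  Stage 3: F_3 = 10^(1.61/10) = 1.449, G_3 = 10^(14.4/10) = 27.54
Friis cascade:
  F = 1.171 + (1.493 − 1)/0.8539 + (1.449 − 1)/0.5720 = 2.533
NF = 10 log₁₀(2.533) = 4.04 dB

4.04 dB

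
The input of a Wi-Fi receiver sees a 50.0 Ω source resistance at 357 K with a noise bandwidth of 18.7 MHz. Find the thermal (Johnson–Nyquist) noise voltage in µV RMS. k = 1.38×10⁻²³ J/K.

4.29 µV

V_n = √(4kTRB)
4kTRB = 4 × 1.38×10⁻²³ × 357 × 5.00×10¹ × 1.87×10⁷ = 1.84×10⁻¹¹ V²
V_n = √(1.84×10⁻¹¹) = 4.29×10⁻⁶ V = 4.29 µV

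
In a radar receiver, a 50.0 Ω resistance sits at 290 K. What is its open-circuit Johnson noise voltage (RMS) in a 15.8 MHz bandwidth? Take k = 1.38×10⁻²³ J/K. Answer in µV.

3.56 µV

V_n = √(4kTRB)
4kTRB = 4 × 1.38×10⁻²³ × 290 × 5.00×10¹ × 1.58×10⁷ = 1.26×10⁻¹¹ V²
V_n = √(1.26×10⁻¹¹) = 3.56×10⁻⁶ V = 3.56 µV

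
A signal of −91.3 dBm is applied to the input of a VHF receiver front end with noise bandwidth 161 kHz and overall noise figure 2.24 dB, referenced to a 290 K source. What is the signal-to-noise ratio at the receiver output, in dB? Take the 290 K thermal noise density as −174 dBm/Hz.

Noise floor: N = −174 + 10 log₁₀(B) + NF
10 log₁₀(1.61×10⁵) = 52.07 dB
N = −174 + 52.07 + 2.24 = −119.69 dBm
SNR = P_sig − N = −91.3 − (−119.69) = 28.39 dB → 28.4 dB

28.4 dB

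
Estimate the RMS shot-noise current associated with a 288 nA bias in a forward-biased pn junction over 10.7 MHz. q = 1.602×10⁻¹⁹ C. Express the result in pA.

994 pA

I_n = √(2qI·B)
2qI·B = 2 × 1.602×10⁻¹⁹ × 2.88×10⁻⁷ × 1.07×10⁷ = 9.87×10⁻¹⁹ A²
I_n = √(9.87×10⁻¹⁹) = 9.94×10⁻¹⁰ A = 994 pA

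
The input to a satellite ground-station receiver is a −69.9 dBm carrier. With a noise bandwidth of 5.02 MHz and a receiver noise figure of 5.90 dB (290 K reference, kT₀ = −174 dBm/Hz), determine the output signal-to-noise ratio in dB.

Noise floor: N = −174 + 10 log₁₀(B) + NF
10 log₁₀(5.02×10⁶) = 67.01 dB
N = −174 + 67.01 + 5.90 = −101.09 dBm
SNR = P_sig − N = −69.9 − (−101.09) = 31.19 dB → 31.2 dB

31.2 dB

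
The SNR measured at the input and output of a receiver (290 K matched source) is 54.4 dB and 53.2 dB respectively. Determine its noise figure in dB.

1.2 dB

NF (dB) = SNR_in(dB) − SNR_out(dB) when the source is at T₀
NF = 54.4 − 53.2 = 1.2 dB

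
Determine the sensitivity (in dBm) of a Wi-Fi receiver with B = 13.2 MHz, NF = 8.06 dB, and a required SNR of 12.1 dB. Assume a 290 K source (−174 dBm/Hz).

Sensitivity = −174 + 10 log₁₀(B) + NF + SNR_min
= −174 + 71.21 + 8.06 + 12.1
= −82.63 dBm → −82.6 dBm

−82.6 dBm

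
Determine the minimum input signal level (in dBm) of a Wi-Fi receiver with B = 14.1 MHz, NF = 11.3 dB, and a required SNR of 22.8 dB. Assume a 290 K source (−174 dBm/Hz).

−68.4 dBm

Sensitivity = −174 + 10 log₁₀(B) + NF + SNR_min
= −174 + 71.49 + 11.3 + 22.8
= −68.41 dBm → −68.4 dBm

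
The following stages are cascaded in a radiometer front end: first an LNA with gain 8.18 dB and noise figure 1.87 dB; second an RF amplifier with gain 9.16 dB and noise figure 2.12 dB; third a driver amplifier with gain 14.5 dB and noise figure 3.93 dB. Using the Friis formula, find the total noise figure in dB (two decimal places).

2.20 dB

Convert to linear (a loss of L dB is a gain of −L dB): F_i = 10^(NF_i/10), G_i = 10^(G_i,dB/10)
  Stage 1: F_1 = 10^(1.87/10) = 1.538, G_1 = 10^(8.18/10) = 6.577
  Stage 2: F_2 = 10^(2.12/10) = 1.629, G_2 = 10^(9.16/10) = 8.241
  Stage 3: F_3 = 10^(3.93/10) = 2.472, G_3 = 10^(14.5/10) = 28.18
Friis cascade:
  F = 1.538 + (1.629 − 1)/6.577 + (2.472 − 1)/54.20 = 1.661
NF = 10 log₁₀(1.661) = 2.20 dB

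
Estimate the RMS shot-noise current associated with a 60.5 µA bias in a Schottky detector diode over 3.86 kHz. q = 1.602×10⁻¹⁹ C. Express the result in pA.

I_n = √(2qI·B)
2qI·B = 2 × 1.602×10⁻¹⁹ × 6.05×10⁻⁵ × 3.86×10³ = 7.48×10⁻²⁰ A²
I_n = √(7.48×10⁻²⁰) = 2.74×10⁻¹⁰ A = 274 pA

274 pA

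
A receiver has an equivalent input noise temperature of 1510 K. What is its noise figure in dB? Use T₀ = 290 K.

F = 1 + T_e/T₀ = 1 + 1510/290 = 6.2069
NF = 10 log₁₀(6.2069) = 7.93 dB

7.93 dB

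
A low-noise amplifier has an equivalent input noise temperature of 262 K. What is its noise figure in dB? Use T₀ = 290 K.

F = 1 + T_e/T₀ = 1 + 262/290 = 1.90345
NF = 10 log₁₀(1.90345) = 2.80 dB

2.80 dB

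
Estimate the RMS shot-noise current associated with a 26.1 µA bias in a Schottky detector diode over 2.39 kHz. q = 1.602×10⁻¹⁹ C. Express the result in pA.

141 pA

I_n = √(2qI·B)
2qI·B = 2 × 1.602×10⁻¹⁹ × 2.61×10⁻⁵ × 2.39×10³ = 2.00×10⁻²⁰ A²
I_n = √(2.00×10⁻²⁰) = 1.41×10⁻¹⁰ A = 141 pA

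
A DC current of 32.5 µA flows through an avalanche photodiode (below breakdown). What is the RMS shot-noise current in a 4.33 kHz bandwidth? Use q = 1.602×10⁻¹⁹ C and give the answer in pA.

212 pA

I_n = √(2qI·B)
2qI·B = 2 × 1.602×10⁻¹⁹ × 3.25×10⁻⁵ × 4.33×10³ = 4.51×10⁻²⁰ A²
I_n = √(4.51×10⁻²⁰) = 2.12×10⁻¹⁰ A = 212 pA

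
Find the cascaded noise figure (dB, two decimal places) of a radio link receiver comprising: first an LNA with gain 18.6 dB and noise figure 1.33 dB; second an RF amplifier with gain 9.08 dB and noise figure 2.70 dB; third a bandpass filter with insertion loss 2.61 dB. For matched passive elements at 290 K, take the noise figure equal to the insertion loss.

Convert to linear (a loss of L dB is a gain of −L dB): F_i = 10^(NF_i/10), G_i = 10^(G_i,dB/10)
  Stage 1: F_1 = 10^(1.33/10) = 1.358, G_1 = 10^(18.6/10) = 72.44
  Stage 2: F_2 = 10^(2.70/10) = 1.862, G_2 = 10^(9.08/10) = 8.091
  Stage 3: F_3 = 10^(2.61/10) = 1.824, G_3 = 10^(−2.61/10) = 0.5483
Friis cascade:
  F = 1.358 + (1.862 − 1)/72.44 + (1.824 − 1)/586.1 = 1.372
NF = 10 log₁₀(1.372) = 1.37 dB

1.37 dB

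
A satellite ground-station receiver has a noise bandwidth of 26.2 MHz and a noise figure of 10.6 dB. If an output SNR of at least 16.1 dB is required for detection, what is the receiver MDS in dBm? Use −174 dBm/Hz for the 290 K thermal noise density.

−73.1 dBm

Sensitivity = −174 + 10 log₁₀(B) + NF + SNR_min
= −174 + 74.18 + 10.6 + 16.1
= −73.12 dBm → −73.1 dBm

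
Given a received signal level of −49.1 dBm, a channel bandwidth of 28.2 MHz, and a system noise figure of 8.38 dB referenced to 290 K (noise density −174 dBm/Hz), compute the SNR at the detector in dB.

42.0 dB

Noise floor: N = −174 + 10 log₁₀(B) + NF
10 log₁₀(2.82×10⁷) = 74.5 dB
N = −174 + 74.5 + 8.38 = −91.12 dBm
SNR = P_sig − N = −49.1 − (−91.12) = 42.02 dB → 42.0 dB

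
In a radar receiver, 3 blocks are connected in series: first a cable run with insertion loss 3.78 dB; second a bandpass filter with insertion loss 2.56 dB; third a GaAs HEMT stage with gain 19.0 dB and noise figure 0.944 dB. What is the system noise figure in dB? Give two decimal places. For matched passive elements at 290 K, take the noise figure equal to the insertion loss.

Convert to linear (a loss of L dB is a gain of −L dB): F_i = 10^(NF_i/10), G_i = 10^(G_i,dB/10)
  Stage 1: F_1 = 10^(3.78/10) = 2.388, G_1 = 10^(−3.78/10) = 0.4188
  Stage 2: F_2 = 10^(2.56/10) = 1.803, G_2 = 10^(−2.56/10) = 0.5546
  Stage 3: F_3 = 10^(0.944/10) = 1.243, G_3 = 10^(19.0/10) = 79.43
Friis cascade:
  F = 2.388 + (1.803 − 1)/0.4188 + (1.243 − 1)/0.2323 = 5.351
NF = 10 log₁₀(5.351) = 7.28 dB

7.28 dB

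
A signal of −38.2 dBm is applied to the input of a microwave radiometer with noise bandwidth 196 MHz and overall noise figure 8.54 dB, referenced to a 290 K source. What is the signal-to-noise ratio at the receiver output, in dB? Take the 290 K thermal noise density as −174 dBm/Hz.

44.3 dB

Noise floor: N = −174 + 10 log₁₀(B) + NF
10 log₁₀(1.96×10⁸) = 82.92 dB
N = −174 + 82.92 + 8.54 = −82.54 dBm
SNR = P_sig − N = −38.2 − (−82.54) = 44.34 dB → 44.3 dB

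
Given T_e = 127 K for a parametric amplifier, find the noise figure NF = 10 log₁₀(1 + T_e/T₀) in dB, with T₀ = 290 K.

F = 1 + T_e/T₀ = 1 + 127/290 = 1.43793
NF = 10 log₁₀(1.43793) = 1.58 dB

1.58 dB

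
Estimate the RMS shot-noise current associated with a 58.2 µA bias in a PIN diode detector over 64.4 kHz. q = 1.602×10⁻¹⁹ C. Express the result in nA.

I_n = √(2qI·B)
2qI·B = 2 × 1.602×10⁻¹⁹ × 5.82×10⁻⁵ × 6.44×10⁴ = 1.20×10⁻¹⁸ A²
I_n = √(1.20×10⁻¹⁸) = 1.10×10⁻⁹ A = 1.10 nA

1.10 nA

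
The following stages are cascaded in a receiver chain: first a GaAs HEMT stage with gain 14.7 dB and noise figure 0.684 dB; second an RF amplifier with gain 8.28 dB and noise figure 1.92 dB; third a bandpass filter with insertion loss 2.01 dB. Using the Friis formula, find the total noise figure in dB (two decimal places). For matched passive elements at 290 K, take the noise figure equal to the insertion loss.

0.76 dB

Convert to linear (a loss of L dB is a gain of −L dB): F_i = 10^(NF_i/10), G_i = 10^(G_i,dB/10)
  Stage 1: F_1 = 10^(0.684/10) = 1.171, G_1 = 10^(14.7/10) = 29.51
  Stage 2: F_2 = 10^(1.92/10) = 1.556, G_2 = 10^(8.28/10) = 6.730
  Stage 3: F_3 = 10^(2.01/10) = 1.589, G_3 = 10^(−2.01/10) = 0.6295
Friis cascade:
  F = 1.171 + (1.556 − 1)/29.51 + (1.589 − 1)/198.6 = 1.192
NF = 10 log₁₀(1.192) = 0.76 dB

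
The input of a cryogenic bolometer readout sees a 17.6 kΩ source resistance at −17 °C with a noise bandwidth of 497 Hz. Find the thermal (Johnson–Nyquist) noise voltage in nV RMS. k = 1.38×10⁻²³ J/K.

352 nV

T = −17 °C + 273.15 = 256.15 K
V_n = √(4kTRB)
4kTRB = 4 × 1.38×10⁻²³ × 256.15 × 1.76×10⁴ × 4.97×10² = 1.24×10⁻¹³ V²
V_n = √(1.24×10⁻¹³) = 3.52×10⁻⁷ V = 352 nV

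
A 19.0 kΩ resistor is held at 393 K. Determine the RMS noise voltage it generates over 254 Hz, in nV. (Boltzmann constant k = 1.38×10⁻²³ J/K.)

V_n = √(4kTRB)
4kTRB = 4 × 1.38×10⁻²³ × 393 × 1.90×10⁴ × 2.54×10² = 1.05×10⁻¹³ V²
V_n = √(1.05×10⁻¹³) = 3.24×10⁻⁷ V = 324 nV

324 nV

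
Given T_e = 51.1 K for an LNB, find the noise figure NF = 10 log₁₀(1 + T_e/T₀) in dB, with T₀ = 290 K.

F = 1 + T_e/T₀ = 1 + 51.1/290 = 1.17621
NF = 10 log₁₀(1.17621) = 0.705 dB

0.705 dB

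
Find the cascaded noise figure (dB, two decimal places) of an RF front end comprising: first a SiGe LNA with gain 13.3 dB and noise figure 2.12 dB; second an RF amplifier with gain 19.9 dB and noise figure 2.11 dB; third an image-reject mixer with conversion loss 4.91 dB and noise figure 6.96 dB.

2.20 dB

Convert to linear (a loss of L dB is a gain of −L dB): F_i = 10^(NF_i/10), G_i = 10^(G_i,dB/10)
  Stage 1: F_1 = 10^(2.12/10) = 1.629, G_1 = 10^(13.3/10) = 21.38
  Stage 2: F_2 = 10^(2.11/10) = 1.626, G_2 = 10^(19.9/10) = 97.72
  Stage 3: F_3 = 10^(6.96/10) = 4.966, G_3 = 10^(−4.91/10) = 0.3228
Friis cascade:
  F = 1.629 + (1.626 − 1)/21.38 + (4.966 − 1)/2089 = 1.660
NF = 10 log₁₀(1.660) = 2.20 dB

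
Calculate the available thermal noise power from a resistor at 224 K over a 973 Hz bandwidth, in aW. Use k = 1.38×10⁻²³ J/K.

P_n = kTB = 1.38×10⁻²³ × 224 × 9.73×10² = 3.01×10⁻¹⁸ W = 3.01 aW

3.01 aW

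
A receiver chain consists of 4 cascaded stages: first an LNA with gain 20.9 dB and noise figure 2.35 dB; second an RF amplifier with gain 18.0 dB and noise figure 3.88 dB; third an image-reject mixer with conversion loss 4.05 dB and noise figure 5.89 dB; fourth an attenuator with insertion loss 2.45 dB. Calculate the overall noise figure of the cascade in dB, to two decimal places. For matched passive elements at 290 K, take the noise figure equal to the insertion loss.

Convert to linear (a loss of L dB is a gain of −L dB): F_i = 10^(NF_i/10), G_i = 10^(G_i,dB/10)
  Stage 1: F_1 = 10^(2.35/10) = 1.718, G_1 = 10^(20.9/10) = 123.0
  Stage 2: F_2 = 10^(3.88/10) = 2.443, G_2 = 10^(18.0/10) = 63.10
  Stage 3: F_3 = 10^(5.89/10) = 3.882, G_3 = 10^(−4.05/10) = 0.3936
  Stage 4: F_4 = 10^(2.45/10) = 1.758, G_4 = 10^(−2.45/10) = 0.5689
Friis cascade:
  F = 1.718 + (2.443 − 1)/123.0 + (3.882 − 1)/7762 + (1.758 − 1)/3055 = 1.730
NF = 10 log₁₀(1.730) = 2.38 dB

2.38 dB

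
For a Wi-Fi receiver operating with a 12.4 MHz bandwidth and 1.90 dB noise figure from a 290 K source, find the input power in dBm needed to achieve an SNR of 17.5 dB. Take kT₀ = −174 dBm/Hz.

−83.7 dBm

Sensitivity = −174 + 10 log₁₀(B) + NF + SNR_min
= −174 + 70.93 + 1.90 + 17.5
= −83.67 dBm → −83.7 dBm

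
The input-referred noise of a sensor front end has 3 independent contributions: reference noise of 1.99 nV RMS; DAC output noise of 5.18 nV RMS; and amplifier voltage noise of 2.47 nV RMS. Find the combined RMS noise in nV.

6.07 nV

Uncorrelated sources add in power (mean-square): V_tot = √(ΣV_i²)
V_tot = √[(1.99×10⁻⁹)² + (5.18×10⁻⁹)² + (2.47×10⁻⁹)²] = 6.07×10⁻⁹ V = 6.07 nV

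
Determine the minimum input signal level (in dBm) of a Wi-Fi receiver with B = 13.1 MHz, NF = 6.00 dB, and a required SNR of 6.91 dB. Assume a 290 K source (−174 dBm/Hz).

Sensitivity = −174 + 10 log₁₀(B) + NF + SNR_min
= −174 + 71.17 + 6.00 + 6.91
= −89.92 dBm → −89.9 dBm

−89.9 dBm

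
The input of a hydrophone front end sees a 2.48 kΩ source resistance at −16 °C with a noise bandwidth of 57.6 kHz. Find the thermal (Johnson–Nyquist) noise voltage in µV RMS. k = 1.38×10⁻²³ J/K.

1.42 µV

T = −16 °C + 273.15 = 257.15 K
V_n = √(4kTRB)
4kTRB = 4 × 1.38×10⁻²³ × 257.15 × 2.48×10³ × 5.76×10⁴ = 2.03×10⁻¹² V²
V_n = √(2.03×10⁻¹²) = 1.42×10⁻⁶ V = 1.42 µV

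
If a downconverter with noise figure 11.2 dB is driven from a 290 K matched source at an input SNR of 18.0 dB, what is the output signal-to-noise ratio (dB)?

By definition F = SNR_in/SNR_out, so in dB: SNR_out = SNR_in − NF
SNR_out = 18.0 − 11.2 = 6.8 dB

6.8 dB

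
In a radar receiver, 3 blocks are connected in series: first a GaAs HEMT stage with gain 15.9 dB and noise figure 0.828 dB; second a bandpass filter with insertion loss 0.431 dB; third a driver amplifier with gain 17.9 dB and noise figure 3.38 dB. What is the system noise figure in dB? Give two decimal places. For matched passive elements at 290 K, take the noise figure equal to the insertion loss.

Convert to linear (a loss of L dB is a gain of −L dB): F_i = 10^(NF_i/10), G_i = 10^(G_i,dB/10)
  Stage 1: F_1 = 10^(0.828/10) = 1.210, G_1 = 10^(15.9/10) = 38.90
  Stage 2: F_2 = 10^(0.431/10) = 1.104, G_2 = 10^(−0.431/10) = 0.9055
  Stage 3: F_3 = 10^(3.38/10) = 2.178, G_3 = 10^(17.9/10) = 61.66
Friis cascade:
  F = 1.210 + (1.104 − 1)/38.90 + (2.178 − 1)/35.23 = 1.246
NF = 10 log₁₀(1.246) = 0.96 dB

0.96 dB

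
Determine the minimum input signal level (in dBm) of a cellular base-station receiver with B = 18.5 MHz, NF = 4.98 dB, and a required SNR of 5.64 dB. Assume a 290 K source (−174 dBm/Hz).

Sensitivity = −174 + 10 log₁₀(B) + NF + SNR_min
= −174 + 72.67 + 4.98 + 5.64
= −90.71 dBm → −90.7 dBm

−90.7 dBm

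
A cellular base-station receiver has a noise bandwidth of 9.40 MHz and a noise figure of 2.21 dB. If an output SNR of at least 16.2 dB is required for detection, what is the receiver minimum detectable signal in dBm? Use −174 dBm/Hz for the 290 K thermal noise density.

−85.9 dBm

Sensitivity = −174 + 10 log₁₀(B) + NF + SNR_min
= −174 + 69.73 + 2.21 + 16.2
= −85.86 dBm → −85.9 dBm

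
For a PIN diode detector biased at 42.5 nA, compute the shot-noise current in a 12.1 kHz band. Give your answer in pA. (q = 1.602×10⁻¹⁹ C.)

12.8 pA

I_n = √(2qI·B)
2qI·B = 2 × 1.602×10⁻¹⁹ × 4.25×10⁻⁸ × 1.21×10⁴ = 1.65×10⁻²² A²
I_n = √(1.65×10⁻²²) = 1.28×10⁻¹¹ A = 12.8 pA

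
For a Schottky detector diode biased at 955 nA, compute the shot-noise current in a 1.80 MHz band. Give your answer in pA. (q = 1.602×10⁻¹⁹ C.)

I_n = √(2qI·B)
2qI·B = 2 × 1.602×10⁻¹⁹ × 9.55×10⁻⁷ × 1.80×10⁶ = 5.51×10⁻¹⁹ A²
I_n = √(5.51×10⁻¹⁹) = 7.42×10⁻¹⁰ A = 742 pA

742 pA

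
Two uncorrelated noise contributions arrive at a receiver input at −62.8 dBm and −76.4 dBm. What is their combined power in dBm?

−62.6 dBm

Convert to linear, add, convert back:
P₁ = 5.25×10⁻¹⁰ W, P₂ = 2.29×10⁻¹¹ W
P_tot = 5.48×10⁻¹⁰ W → 10 log₁₀(P_tot / 10⁻³) = −62.6 dBm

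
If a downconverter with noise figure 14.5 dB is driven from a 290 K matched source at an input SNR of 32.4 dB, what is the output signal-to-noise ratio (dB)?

17.9 dB

By definition F = SNR_in/SNR_out, so in dB: SNR_out = SNR_in − NF
SNR_out = 32.4 − 14.5 = 17.9 dB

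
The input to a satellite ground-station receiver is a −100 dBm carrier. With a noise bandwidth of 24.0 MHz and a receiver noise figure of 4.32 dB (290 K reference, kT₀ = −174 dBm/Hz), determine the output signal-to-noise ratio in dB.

Noise floor: N = −174 + 10 log₁₀(B) + NF
10 log₁₀(2.40×10⁷) = 73.8 dB
N = −174 + 73.8 + 4.32 = −95.88 dBm
SNR = P_sig − N = −100 − (−95.88) = −4.12 dB → −4.1 dB

−4.1 dB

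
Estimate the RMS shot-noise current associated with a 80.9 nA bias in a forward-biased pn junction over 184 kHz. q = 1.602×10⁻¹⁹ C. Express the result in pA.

69.1 pA

I_n = √(2qI·B)
2qI·B = 2 × 1.602×10⁻¹⁹ × 8.09×10⁻⁸ × 1.84×10⁵ = 4.77×10⁻²¹ A²
I_n = √(4.77×10⁻²¹) = 6.91×10⁻¹¹ A = 69.1 pA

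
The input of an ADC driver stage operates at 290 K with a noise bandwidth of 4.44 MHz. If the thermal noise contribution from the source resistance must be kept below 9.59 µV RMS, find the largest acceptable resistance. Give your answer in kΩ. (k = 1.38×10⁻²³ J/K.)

Johnson–Nyquist: V_n = √(4kTRB) ⇒ R = V_n² / (4kTB)
4kTB = 4 × 1.38×10⁻²³ × 290 × 4.44×10⁶ = 7.11×10⁻¹⁴
R = (9.59×10⁻⁶)² / 7.11×10⁻¹⁴ = 1.29×10³ Ω = 1.29 kΩ

1.29 kΩ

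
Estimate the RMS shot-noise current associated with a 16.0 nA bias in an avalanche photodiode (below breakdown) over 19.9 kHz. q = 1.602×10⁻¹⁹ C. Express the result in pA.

10.1 pA

I_n = √(2qI·B)
2qI·B = 2 × 1.602×10⁻¹⁹ × 1.60×10⁻⁸ × 1.99×10⁴ = 1.02×10⁻²² A²
I_n = √(1.02×10⁻²²) = 1.01×10⁻¹¹ A = 10.1 pA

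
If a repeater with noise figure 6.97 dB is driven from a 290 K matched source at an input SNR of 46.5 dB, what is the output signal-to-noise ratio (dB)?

By definition F = SNR_in/SNR_out, so in dB: SNR_out = SNR_in − NF
SNR_out = 46.5 − 6.97 = 39.53 dB

39.53 dB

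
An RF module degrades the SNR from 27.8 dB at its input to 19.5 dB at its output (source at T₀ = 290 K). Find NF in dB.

NF (dB) = SNR_in(dB) − SNR_out(dB) when the source is at T₀
NF = 27.8 − 19.5 = 8.3 dB

8.3 dB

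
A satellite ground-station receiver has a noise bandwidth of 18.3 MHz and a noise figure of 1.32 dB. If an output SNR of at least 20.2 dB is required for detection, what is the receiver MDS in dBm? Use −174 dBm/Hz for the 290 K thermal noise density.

Sensitivity = −174 + 10 log₁₀(B) + NF + SNR_min
= −174 + 72.62 + 1.32 + 20.2
= −79.86 dBm → −79.9 dBm

−79.9 dBm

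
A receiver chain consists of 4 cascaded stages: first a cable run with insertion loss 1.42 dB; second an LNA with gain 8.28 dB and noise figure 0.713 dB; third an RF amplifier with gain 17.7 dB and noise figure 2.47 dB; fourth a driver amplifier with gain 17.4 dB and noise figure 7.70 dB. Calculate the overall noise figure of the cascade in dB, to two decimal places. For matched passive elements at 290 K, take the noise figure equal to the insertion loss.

2.57 dB

Convert to linear (a loss of L dB is a gain of −L dB): F_i = 10^(NF_i/10), G_i = 10^(G_i,dB/10)
  Stage 1: F_1 = 10^(1.42/10) = 1.387, G_1 = 10^(−1.42/10) = 0.7211
  Stage 2: F_2 = 10^(0.713/10) = 1.178, G_2 = 10^(8.28/10) = 6.730
  Stage 3: F_3 = 10^(2.47/10) = 1.766, G_3 = 10^(17.7/10) = 58.88
  Stage 4: F_4 = 10^(7.70/10) = 5.888, G_4 = 10^(17.4/10) = 54.95
Friis cascade:
  F = 1.387 + (1.178 − 1)/0.7211 + (1.766 − 1)/4.853 + (5.888 − 1)/285.8 = 1.809
NF = 10 log₁₀(1.809) = 2.57 dB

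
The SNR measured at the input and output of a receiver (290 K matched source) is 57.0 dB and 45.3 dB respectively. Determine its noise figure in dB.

NF (dB) = SNR_in(dB) − SNR_out(dB) when the source is at T₀
NF = 57.0 − 45.3 = 11.7 dB

11.7 dB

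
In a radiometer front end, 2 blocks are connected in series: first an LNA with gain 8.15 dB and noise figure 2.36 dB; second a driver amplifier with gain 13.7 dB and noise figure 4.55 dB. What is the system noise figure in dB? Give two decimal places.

3.02 dB

Convert to linear (a loss of L dB is a gain of −L dB): F_i = 10^(NF_i/10), G_i = 10^(G_i,dB/10)
  Stage 1: F_1 = 10^(2.36/10) = 1.722, G_1 = 10^(8.15/10) = 6.531
  Stage 2: F_2 = 10^(4.55/10) = 2.851, G_2 = 10^(13.7/10) = 23.44
Friis cascade:
  F = 1.722 + (2.851 − 1)/6.531 = 2.005
NF = 10 log₁₀(2.005) = 3.02 dB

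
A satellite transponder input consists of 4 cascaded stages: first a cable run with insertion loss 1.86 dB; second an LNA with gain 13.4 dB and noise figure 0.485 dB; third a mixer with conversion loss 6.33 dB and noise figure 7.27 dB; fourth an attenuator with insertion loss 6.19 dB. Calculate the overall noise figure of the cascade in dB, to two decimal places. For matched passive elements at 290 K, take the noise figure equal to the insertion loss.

4.73 dB

Convert to linear (a loss of L dB is a gain of −L dB): F_i = 10^(NF_i/10), G_i = 10^(G_i,dB/10)
  Stage 1: F_1 = 10^(1.86/10) = 1.535, G_1 = 10^(−1.86/10) = 0.6516
  Stage 2: F_2 = 10^(0.485/10) = 1.118, G_2 = 10^(13.4/10) = 21.88
  Stage 3: F_3 = 10^(7.27/10) = 5.333, G_3 = 10^(−6.33/10) = 0.2328
  Stage 4: F_4 = 10^(6.19/10) = 4.159, G_4 = 10^(−6.19/10) = 0.2404
Friis cascade:
  F = 1.535 + (1.118 − 1)/0.6516 + (5.333 − 1)/14.26 + (4.159 − 1)/3.319 = 2.972
NF = 10 log₁₀(2.972) = 4.73 dB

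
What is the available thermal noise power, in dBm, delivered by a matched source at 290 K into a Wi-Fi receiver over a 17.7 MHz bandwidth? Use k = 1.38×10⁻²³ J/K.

P_n = kTB = 1.38×10⁻²³ × 290 × 1.77×10⁷ = 7.08×10⁻¹⁴ W
In dBm: 10 log₁₀(7.08×10⁻¹⁴ / 10⁻³) = −101.5 dBm

−101.5 dBm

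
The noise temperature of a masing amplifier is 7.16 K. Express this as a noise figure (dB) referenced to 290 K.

0.106 dB

F = 1 + T_e/T₀ = 1 + 7.16/290 = 1.02469
NF = 10 log₁₀(1.02469) = 0.106 dB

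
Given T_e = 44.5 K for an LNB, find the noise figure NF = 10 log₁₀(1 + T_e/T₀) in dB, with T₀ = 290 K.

0.620 dB

F = 1 + T_e/T₀ = 1 + 44.5/290 = 1.15345
NF = 10 log₁₀(1.15345) = 0.620 dB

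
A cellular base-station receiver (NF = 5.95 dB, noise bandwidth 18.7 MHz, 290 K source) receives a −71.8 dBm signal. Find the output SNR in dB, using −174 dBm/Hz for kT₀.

23.5 dB

Noise floor: N = −174 + 10 log₁₀(B) + NF
10 log₁₀(1.87×10⁷) = 72.72 dB
N = −174 + 72.72 + 5.95 = −95.33 dBm
SNR = P_sig − N = −71.8 − (−95.33) = 23.53 dB → 23.5 dB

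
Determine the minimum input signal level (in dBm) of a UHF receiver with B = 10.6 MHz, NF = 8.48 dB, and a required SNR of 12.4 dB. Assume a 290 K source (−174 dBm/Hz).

Sensitivity = −174 + 10 log₁₀(B) + NF + SNR_min
= −174 + 70.25 + 8.48 + 12.4
= −82.87 dBm → −82.9 dBm

−82.9 dBm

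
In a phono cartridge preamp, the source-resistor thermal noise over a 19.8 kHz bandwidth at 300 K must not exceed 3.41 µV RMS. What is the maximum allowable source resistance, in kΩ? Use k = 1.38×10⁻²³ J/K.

Johnson–Nyquist: V_n = √(4kTRB) ⇒ R = V_n² / (4kTB)
4kTB = 4 × 1.38×10⁻²³ × 300 × 1.98×10⁴ = 3.28×10⁻¹⁶
R = (3.41×10⁻⁶)² / 3.28×10⁻¹⁶ = 3.55×10⁴ Ω = 35.5 kΩ

35.5 kΩ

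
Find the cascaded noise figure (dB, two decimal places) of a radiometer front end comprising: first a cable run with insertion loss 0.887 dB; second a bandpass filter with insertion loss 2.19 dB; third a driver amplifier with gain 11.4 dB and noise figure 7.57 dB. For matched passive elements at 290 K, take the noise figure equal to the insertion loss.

Convert to linear (a loss of L dB is a gain of −L dB): F_i = 10^(NF_i/10), G_i = 10^(G_i,dB/10)
  Stage 1: F_1 = 10^(0.887/10) = 1.227, G_1 = 10^(−0.887/10) = 0.8153
  Stage 2: F_2 = 10^(2.19/10) = 1.656, G_2 = 10^(−2.19/10) = 0.6039
  Stage 3: F_3 = 10^(7.57/10) = 5.715, G_3 = 10^(11.4/10) = 13.80
Friis cascade:
  F = 1.227 + (1.656 − 1)/0.8153 + (5.715 − 1)/0.4924 = 11.61
NF = 10 log₁₀(11.61) = 10.65 dB

10.65 dB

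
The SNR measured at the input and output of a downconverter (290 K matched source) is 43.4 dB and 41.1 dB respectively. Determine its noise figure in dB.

NF (dB) = SNR_in(dB) − SNR_out(dB) when the source is at T₀
NF = 43.4 − 41.1 = 2.3 dB

2.3 dB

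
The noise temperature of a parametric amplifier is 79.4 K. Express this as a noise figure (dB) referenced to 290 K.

F = 1 + T_e/T₀ = 1 + 79.4/290 = 1.27379
NF = 10 log₁₀(1.27379) = 1.05 dB

1.05 dB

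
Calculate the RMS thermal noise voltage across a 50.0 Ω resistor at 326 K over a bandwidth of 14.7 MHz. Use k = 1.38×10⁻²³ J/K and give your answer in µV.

V_n = √(4kTRB)
4kTRB = 4 × 1.38×10⁻²³ × 326 × 5.00×10¹ × 1.47×10⁷ = 1.32×10⁻¹¹ V²
V_n = √(1.32×10⁻¹¹) = 3.64×10⁻⁶ V = 3.64 µV

3.64 µV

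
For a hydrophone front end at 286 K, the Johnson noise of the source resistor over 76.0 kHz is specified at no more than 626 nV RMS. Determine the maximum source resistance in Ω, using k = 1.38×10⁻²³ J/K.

327 Ω

Johnson–Nyquist: V_n = √(4kTRB) ⇒ R = V_n² / (4kTB)
4kTB = 4 × 1.38×10⁻²³ × 286 × 7.60×10⁴ = 1.20×10⁻¹⁵
R = (6.26×10⁻⁷)² / 1.20×10⁻¹⁵ = 3.27×10² Ω = 327 Ω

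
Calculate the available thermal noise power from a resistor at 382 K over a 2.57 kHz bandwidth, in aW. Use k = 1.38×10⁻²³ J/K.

P_n = kTB = 1.38×10⁻²³ × 382 × 2.57×10³ = 1.35×10⁻¹⁷ W = 13.5 aW

13.5 aW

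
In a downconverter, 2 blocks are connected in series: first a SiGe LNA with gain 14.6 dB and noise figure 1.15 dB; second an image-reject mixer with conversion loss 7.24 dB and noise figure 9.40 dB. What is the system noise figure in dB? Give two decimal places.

1.96 dB

Convert to linear (a loss of L dB is a gain of −L dB): F_i = 10^(NF_i/10), G_i = 10^(G_i,dB/10)
  Stage 1: F_1 = 10^(1.15/10) = 1.303, G_1 = 10^(14.6/10) = 28.84
  Stage 2: F_2 = 10^(9.40/10) = 8.710, G_2 = 10^(−7.24/10) = 0.1888
Friis cascade:
  F = 1.303 + (8.710 − 1)/28.84 = 1.570
NF = 10 log₁₀(1.570) = 1.96 dB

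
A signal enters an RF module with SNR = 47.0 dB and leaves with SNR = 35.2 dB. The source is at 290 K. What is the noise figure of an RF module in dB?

NF (dB) = SNR_in(dB) − SNR_out(dB) when the source is at T₀
NF = 47.0 − 35.2 = 11.8 dB

11.8 dB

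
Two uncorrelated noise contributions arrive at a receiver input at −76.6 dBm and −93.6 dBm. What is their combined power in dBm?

−76.5 dBm

Convert to linear, add, convert back:
P₁ = 2.19×10⁻¹¹ W, P₂ = 4.37×10⁻¹³ W
P_tot = 2.23×10⁻¹¹ W → 10 log₁₀(P_tot / 10⁻³) = −76.5 dBm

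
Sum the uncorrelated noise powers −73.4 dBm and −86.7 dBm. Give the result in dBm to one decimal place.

−73.2 dBm

Convert to linear, add, convert back:
P₁ = 4.57×10⁻¹¹ W, P₂ = 2.14×10⁻¹² W
P_tot = 4.78×10⁻¹¹ W → 10 log₁₀(P_tot / 10⁻³) = −73.2 dBm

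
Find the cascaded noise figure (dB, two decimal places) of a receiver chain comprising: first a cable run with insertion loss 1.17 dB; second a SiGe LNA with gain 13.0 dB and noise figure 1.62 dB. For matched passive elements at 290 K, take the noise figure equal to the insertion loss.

2.79 dB

Convert to linear (a loss of L dB is a gain of −L dB): F_i = 10^(NF_i/10), G_i = 10^(G_i,dB/10)
  Stage 1: F_1 = 10^(1.17/10) = 1.309, G_1 = 10^(−1.17/10) = 0.7638
  Stage 2: F_2 = 10^(1.62/10) = 1.452, G_2 = 10^(13.0/10) = 19.95
Friis cascade:
  F = 1.309 + (1.452 − 1)/0.7638 = 1.901
NF = 10 log₁₀(1.901) = 2.79 dB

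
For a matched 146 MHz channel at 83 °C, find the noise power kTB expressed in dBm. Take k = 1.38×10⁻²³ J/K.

−91.4 dBm

T = 83 °C + 273.15 = 356.15 K
P_n = kTB = 1.38×10⁻²³ × 356.15 × 1.46×10⁸ = 7.18×10⁻¹³ W
In dBm: 10 log₁₀(7.18×10⁻¹³ / 10⁻³) = −91.4 dBm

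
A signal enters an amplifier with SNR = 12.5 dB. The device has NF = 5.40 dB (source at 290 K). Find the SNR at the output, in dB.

7.10 dB

By definition F = SNR_in/SNR_out, so in dB: SNR_out = SNR_in − NF
SNR_out = 12.5 − 5.40 = 7.10 dB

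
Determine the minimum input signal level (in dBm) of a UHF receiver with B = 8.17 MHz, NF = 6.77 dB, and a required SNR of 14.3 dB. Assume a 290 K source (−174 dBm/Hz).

−83.8 dBm

Sensitivity = −174 + 10 log₁₀(B) + NF + SNR_min
= −174 + 69.12 + 6.77 + 14.3
= −83.81 dBm → −83.8 dBm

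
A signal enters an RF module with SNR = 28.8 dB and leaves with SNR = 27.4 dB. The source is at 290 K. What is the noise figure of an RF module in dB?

1.4 dB

NF (dB) = SNR_in(dB) − SNR_out(dB) when the source is at T₀
NF = 28.8 − 27.4 = 1.4 dB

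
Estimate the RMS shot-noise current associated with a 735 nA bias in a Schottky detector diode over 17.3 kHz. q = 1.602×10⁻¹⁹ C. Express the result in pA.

63.8 pA

I_n = √(2qI·B)
2qI·B = 2 × 1.602×10⁻¹⁹ × 7.35×10⁻⁷ × 1.73×10⁴ = 4.07×10⁻²¹ A²
I_n = √(4.07×10⁻²¹) = 6.38×10⁻¹¹ A = 63.8 pA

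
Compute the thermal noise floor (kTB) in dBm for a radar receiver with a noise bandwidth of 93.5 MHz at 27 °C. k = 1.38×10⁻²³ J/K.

−94.1 dBm

T = 27 °C + 273.15 = 300.15 K
P_n = kTB = 1.38×10⁻²³ × 300.15 × 9.35×10⁷ = 3.87×10⁻¹³ W
In dBm: 10 log₁₀(3.87×10⁻¹³ / 10⁻³) = −94.1 dBm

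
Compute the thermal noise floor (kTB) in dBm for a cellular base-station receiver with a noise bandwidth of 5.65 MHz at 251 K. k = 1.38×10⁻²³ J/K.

−107.1 dBm

P_n = kTB = 1.38×10⁻²³ × 251 × 5.65×10⁶ = 1.96×10⁻¹⁴ W
In dBm: 10 log₁₀(1.96×10⁻¹⁴ / 10⁻³) = −107.1 dBm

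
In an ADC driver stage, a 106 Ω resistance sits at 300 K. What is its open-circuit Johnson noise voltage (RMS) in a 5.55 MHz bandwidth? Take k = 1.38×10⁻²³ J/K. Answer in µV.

V_n = √(4kTRB)
4kTRB = 4 × 1.38×10⁻²³ × 300 × 1.06×10² × 5.55×10⁶ = 9.74×10⁻¹² V²
V_n = √(9.74×10⁻¹²) = 3.12×10⁻⁶ V = 3.12 µV

3.12 µV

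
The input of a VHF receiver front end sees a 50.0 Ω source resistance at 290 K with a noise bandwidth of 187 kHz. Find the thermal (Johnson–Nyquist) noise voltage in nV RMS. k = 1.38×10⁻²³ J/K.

387 nV

V_n = √(4kTRB)
4kTRB = 4 × 1.38×10⁻²³ × 290 × 5.00×10¹ × 1.87×10⁵ = 1.50×10⁻¹³ V²
V_n = √(1.50×10⁻¹³) = 3.87×10⁻⁷ V = 387 nV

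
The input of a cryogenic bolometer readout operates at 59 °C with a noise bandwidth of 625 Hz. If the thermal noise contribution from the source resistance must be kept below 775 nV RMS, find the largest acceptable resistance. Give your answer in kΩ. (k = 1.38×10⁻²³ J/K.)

T = 59 °C + 273.15 = 332.15 K
Johnson–Nyquist: V_n = √(4kTRB) ⇒ R = V_n² / (4kTB)
4kTB = 4 × 1.38×10⁻²³ × 332.15 × 6.25×10² = 1.15×10⁻¹⁷
R = (7.75×10⁻⁷)² / 1.15×10⁻¹⁷ = 5.24×10⁴ Ω = 52.4 kΩ

52.4 kΩ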